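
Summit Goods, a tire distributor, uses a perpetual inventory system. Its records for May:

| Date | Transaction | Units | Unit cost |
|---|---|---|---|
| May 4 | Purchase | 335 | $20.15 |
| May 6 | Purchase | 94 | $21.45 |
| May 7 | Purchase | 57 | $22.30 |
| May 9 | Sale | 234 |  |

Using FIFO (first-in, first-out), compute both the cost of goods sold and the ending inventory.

COGS = $4,715.10; ending inventory = $5,322.55

May 9, 234 sold [FIFO — oldest first]: 234 @ $20.15 = $4,715.10
Ending inventory: 101 @ $20.15 + 94 @ $21.45 + 57 @ $22.30 = $5,322.55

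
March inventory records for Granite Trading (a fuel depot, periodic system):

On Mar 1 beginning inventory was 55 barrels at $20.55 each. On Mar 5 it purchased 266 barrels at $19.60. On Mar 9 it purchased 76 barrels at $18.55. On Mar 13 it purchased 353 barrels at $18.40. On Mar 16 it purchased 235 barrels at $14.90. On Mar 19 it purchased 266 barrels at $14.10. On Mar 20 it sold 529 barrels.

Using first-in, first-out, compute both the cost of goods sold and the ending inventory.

COGS = $10,182.45; ending inventory = $11,318.50

Mar 20, 529 sold [FIFO — oldest first]: 55 @ $20.55 + 266 @ $19.60 + 76 @ $18.55 + 132 @ $18.40 = $10,182.45
Ending inventory: 221 @ $18.40 + 235 @ $14.90 + 266 @ $14.10 = $11,318.50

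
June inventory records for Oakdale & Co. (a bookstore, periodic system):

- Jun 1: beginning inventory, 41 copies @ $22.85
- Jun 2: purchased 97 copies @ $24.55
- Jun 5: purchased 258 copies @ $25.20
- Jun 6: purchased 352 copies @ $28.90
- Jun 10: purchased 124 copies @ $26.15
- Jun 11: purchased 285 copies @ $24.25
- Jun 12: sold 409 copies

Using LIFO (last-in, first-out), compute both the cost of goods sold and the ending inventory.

Jun 12, 409 sold [LIFO — newest first]: 285 @ $24.25 + 124 @ $26.15 = $10,153.85
Ending inventory: 41 @ $22.85 + 97 @ $24.55 + 258 @ $25.20 + 352 @ $28.90 = $19,992.60
Check: goods available $30,146.45 = COGS $10,153.85 + ending $19,992.60

COGS = $10,153.85; ending inventory = $19,992.60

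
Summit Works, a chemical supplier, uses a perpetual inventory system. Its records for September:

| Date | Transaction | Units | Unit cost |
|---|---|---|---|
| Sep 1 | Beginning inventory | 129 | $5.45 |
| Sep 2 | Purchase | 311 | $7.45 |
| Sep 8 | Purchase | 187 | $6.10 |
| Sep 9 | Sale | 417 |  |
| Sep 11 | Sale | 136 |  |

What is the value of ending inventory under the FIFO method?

Sep 9, 417 sold [FIFO — oldest first]: 129 @ $5.45 + 288 @ $7.45 = $2,848.65
Sep 11, 136 sold [FIFO — oldest first]: 23 @ $7.45 + 113 @ $6.10 = $860.65
Total COGS = $2,848.65 + $860.65 = $3,709.30
Ending inventory: 74 @ $6.10 = $451.40

Ending inventory = $451.40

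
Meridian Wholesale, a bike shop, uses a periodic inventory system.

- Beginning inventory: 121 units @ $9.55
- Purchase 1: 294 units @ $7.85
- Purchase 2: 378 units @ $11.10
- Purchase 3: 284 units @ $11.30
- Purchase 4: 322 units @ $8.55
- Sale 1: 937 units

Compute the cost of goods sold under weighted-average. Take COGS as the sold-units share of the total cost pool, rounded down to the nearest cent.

Sale 1, sell 937: 937/1399 × $13,621.55 → $9,123.22
Ending inventory (cost pool remaining) = $4,498.33

COGS = $9,123.22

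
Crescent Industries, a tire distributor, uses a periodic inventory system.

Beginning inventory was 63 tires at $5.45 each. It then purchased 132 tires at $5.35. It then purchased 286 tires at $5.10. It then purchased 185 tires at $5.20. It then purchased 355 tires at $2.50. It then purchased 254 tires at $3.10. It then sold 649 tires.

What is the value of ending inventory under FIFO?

Sale 1 (649) [FIFO — oldest first]: 63 @ $5.45 + 132 @ $5.35 + 286 @ $5.10 + 168 @ $5.20 = $3,381.75
Ending inventory: 17 @ $5.20 + 355 @ $2.50 + 254 @ $3.10 = $1,763.30
Check: goods available $5,145.05 = COGS $3,381.75 + ending $1,763.30

Ending inventory = $1,763.30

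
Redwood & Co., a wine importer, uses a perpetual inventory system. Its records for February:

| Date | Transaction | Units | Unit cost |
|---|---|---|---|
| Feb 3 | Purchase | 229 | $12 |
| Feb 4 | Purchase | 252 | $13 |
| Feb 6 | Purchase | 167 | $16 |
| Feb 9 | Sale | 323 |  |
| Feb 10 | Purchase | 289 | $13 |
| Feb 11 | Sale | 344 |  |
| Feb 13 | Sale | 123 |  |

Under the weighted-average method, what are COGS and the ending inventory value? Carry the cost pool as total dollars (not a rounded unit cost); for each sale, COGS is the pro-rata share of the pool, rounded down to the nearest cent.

COGS = $10,509.33; ending inventory = $1,943.67

After Feb 3: 229 on hand, pool $2,748.00 (≈ $12.0000 each)
After Feb 4: 481 on hand, pool $6,024.00 (≈ $12.5239 each)
After Feb 6: 648 on hand, pool $8,696.00 (≈ $13.4198 each)
Feb 9, sell 323: 323/648 × $8,696.00 → $4,334.58
After Feb 10: 614 on hand, pool $8,118.42 (≈ $13.2222 each)
Feb 11, sell 344: 344/614 × $8,118.42 → $4,548.43
Feb 13, sell 123: 123/270 × $3,569.99 → $1,626.32
Total COGS = $4,334.58 + $4,548.43 + $1,626.32 = $10,509.33
Ending inventory (cost pool remaining) = $1,943.67
Check: goods available $12,453.00 = COGS $10,509.33 + ending $1,943.67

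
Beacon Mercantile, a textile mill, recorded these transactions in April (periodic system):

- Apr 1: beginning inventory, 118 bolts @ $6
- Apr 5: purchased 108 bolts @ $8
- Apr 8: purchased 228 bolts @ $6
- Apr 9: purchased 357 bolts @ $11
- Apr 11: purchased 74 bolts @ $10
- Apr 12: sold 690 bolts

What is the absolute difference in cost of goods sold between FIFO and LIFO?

FIFO COGS: 118 @ $6 + 108 @ $8 + 228 @ $6 + 236 @ $11 = $5,536
LIFO COGS: 74 @ $10 + 357 @ $11 + 228 @ $6 + 31 @ $8 = $6,283
Difference = |$5,536 − $6,283| = $747

$747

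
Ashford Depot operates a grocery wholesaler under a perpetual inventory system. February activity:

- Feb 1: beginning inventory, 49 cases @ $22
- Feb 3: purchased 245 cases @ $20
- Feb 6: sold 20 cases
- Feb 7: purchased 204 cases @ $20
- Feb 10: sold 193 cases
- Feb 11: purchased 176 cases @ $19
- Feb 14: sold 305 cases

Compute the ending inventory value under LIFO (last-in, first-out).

Feb 6, 20 sold [LIFO — newest first]: 20 @ $20 = $400
Feb 10, 193 sold [LIFO — newest first]: 193 @ $20 = $3,860
Feb 14, 305 sold [LIFO — newest first]: 176 @ $19 + 11 @ $20 + 118 @ $20 = $5,924
Total COGS = $400 + $3,860 + $5,924 = $10,184
Ending inventory: 49 @ $22 + 107 @ $20 = $3,218

Ending inventory = $3,218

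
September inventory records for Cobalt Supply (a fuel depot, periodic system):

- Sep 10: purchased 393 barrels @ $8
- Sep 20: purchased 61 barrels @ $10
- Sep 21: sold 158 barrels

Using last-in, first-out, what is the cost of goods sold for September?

COGS = $1,386

Sep 21, 158 sold [LIFO — newest first]: 61 @ $10 + 97 @ $8 = $1,386
Ending inventory: 296 @ $8 = $2,368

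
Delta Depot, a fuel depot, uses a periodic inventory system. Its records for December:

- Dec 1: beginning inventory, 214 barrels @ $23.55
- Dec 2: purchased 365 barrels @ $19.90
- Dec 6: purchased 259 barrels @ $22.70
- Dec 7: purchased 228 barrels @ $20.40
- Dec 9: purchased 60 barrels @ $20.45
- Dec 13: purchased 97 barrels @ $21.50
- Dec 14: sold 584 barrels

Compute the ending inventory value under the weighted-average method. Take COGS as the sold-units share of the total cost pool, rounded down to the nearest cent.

Dec 14, sell 584: 584/1223 × $26,146.20 → $12,485.18
Ending inventory (cost pool remaining) = $13,661.02
Check: goods available $26,146.20 = COGS $12,485.18 + ending $13,661.02

Ending inventory = $13,661.02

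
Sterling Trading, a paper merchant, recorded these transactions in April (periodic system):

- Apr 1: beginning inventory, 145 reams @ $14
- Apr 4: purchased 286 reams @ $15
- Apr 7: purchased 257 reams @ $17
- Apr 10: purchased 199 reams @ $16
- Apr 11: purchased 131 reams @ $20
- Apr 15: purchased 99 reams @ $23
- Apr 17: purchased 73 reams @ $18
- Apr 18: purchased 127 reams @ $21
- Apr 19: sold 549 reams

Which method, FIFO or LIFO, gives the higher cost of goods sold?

FIFO COGS: 145 @ $14 + 286 @ $15 + 118 @ $17 = $8,326
LIFO COGS: 127 @ $21 + 73 @ $18 + 99 @ $23 + 131 @ $20 + 119 @ $16 = $10,782

LIFO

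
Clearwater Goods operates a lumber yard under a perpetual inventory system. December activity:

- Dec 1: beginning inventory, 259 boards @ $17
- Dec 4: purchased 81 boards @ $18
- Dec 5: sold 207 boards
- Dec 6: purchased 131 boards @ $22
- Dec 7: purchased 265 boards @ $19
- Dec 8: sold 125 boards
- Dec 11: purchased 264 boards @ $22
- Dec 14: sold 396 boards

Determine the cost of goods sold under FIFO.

COGS = $13,626

Dec 5, 207 sold [FIFO — oldest first]: 207 @ $17 = $3,519
Dec 8, 125 sold [FIFO — oldest first]: 52 @ $17 + 73 @ $18 = $2,198
Dec 14, 396 sold [FIFO — oldest first]: 8 @ $18 + 131 @ $22 + 257 @ $19 = $7,909
Total COGS = $3,519 + $2,198 + $7,909 = $13,626
Ending inventory: 8 @ $19 + 264 @ $22 = $5,960
Check: goods available $19,586 = COGS $13,626 + ending $5,960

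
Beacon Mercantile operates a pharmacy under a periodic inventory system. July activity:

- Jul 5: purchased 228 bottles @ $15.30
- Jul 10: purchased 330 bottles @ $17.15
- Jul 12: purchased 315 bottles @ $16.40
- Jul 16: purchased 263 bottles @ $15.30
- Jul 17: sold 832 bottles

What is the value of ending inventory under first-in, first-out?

Ending inventory = $4,696.30

Jul 17, 832 sold [FIFO — oldest first]: 228 @ $15.30 + 330 @ $17.15 + 274 @ $16.40 = $13,641.50
Ending inventory: 41 @ $16.40 + 263 @ $15.30 = $4,696.30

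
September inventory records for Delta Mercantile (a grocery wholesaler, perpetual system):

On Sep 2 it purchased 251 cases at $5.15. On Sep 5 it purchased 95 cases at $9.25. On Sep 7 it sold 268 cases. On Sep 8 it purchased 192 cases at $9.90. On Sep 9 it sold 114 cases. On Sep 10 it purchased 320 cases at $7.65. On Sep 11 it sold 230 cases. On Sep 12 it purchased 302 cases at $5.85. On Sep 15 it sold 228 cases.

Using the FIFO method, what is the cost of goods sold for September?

Sep 7, 268 sold [FIFO — oldest first]: 251 @ $5.15 + 17 @ $9.25 = $1,449.90
Sep 9, 114 sold [FIFO — oldest first]: 78 @ $9.25 + 36 @ $9.90 = $1,077.90
Sep 11, 230 sold [FIFO — oldest first]: 156 @ $9.90 + 74 @ $7.65 = $2,110.50
Sep 15, 228 sold [FIFO — oldest first]: 228 @ $7.65 = $1,744.20
Total COGS = $1,449.90 + $1,077.90 + $2,110.50 + $1,744.20 = $6,382.50
Ending inventory: 18 @ $7.65 + 302 @ $5.85 = $1,904.40

COGS = $6,382.50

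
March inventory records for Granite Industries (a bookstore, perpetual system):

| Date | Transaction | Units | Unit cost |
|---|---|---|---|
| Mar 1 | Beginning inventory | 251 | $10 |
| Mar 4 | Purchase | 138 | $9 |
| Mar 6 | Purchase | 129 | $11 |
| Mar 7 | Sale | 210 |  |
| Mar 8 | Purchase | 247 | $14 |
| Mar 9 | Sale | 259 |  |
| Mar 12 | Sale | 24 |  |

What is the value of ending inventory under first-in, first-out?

Mar 7, 210 sold [FIFO — oldest first]: 210 @ $10 = $2,100
Mar 9, 259 sold [FIFO — oldest first]: 41 @ $10 + 138 @ $9 + 80 @ $11 = $2,532
Mar 12, 24 sold [FIFO — oldest first]: 24 @ $11 = $264
Total COGS = $2,100 + $2,532 + $264 = $4,896
Ending inventory: 25 @ $11 + 247 @ $14 = $3,733

Ending inventory = $3,733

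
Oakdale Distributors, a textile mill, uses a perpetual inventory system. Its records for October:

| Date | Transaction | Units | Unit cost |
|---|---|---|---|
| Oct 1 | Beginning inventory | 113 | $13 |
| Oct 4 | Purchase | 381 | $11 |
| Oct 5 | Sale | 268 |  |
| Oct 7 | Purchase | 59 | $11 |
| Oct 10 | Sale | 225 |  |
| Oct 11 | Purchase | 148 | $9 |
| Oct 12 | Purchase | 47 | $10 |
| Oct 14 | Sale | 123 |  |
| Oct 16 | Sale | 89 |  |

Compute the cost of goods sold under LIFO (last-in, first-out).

COGS = $7,552

Oct 5, 268 sold [LIFO — newest first]: 268 @ $11 = $2,948
Oct 10, 225 sold [LIFO — newest first]: 59 @ $11 + 113 @ $11 + 53 @ $13 = $2,581
Oct 14, 123 sold [LIFO — newest first]: 47 @ $10 + 76 @ $9 = $1,154
Oct 16, 89 sold [LIFO — newest first]: 72 @ $9 + 17 @ $13 = $869
Total COGS = $2,948 + $2,581 + $1,154 + $869 = $7,552
Ending inventory: 43 @ $13 = $559
Check: goods available $8,111 = COGS $7,552 + ending $559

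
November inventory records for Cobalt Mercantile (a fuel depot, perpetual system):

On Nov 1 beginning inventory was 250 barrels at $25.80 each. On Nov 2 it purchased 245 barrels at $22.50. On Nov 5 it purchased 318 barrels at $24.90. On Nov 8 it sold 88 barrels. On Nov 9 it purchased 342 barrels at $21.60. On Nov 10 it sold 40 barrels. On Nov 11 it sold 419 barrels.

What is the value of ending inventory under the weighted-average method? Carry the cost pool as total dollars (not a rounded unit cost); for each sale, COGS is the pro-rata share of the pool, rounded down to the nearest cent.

Ending inventory = $14,311.66

After Nov 1: 250 on hand, pool $6,450.00 (≈ $25.8000 each)
After Nov 2: 495 on hand, pool $11,962.50 (≈ $24.1667 each)
After Nov 5: 813 on hand, pool $19,880.70 (≈ $24.4535 each)
Nov 8, sell 88: 88/813 × $19,880.70 → $2,151.90
After Nov 9: 1067 on hand, pool $25,116.00 (≈ $23.5389 each)
Nov 10, sell 40: 40/1067 × $25,116.00 → $941.55
Nov 11, sell 419: 419/1027 × $24,174.45 → $9,862.79
Total COGS = $2,151.90 + $941.55 + $9,862.79 = $12,956.24
Ending inventory (cost pool remaining) = $14,311.66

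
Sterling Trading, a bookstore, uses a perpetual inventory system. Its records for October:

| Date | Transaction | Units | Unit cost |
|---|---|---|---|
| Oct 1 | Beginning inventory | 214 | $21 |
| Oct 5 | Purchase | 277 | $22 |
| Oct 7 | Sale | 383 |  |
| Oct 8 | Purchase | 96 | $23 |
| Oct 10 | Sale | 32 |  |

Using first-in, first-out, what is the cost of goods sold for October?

COGS = $8,916

Oct 7, 383 sold [FIFO — oldest first]: 214 @ $21 + 169 @ $22 = $8,212
Oct 10, 32 sold [FIFO — oldest first]: 32 @ $22 = $704
Total COGS = $8,212 + $704 = $8,916
Ending inventory: 76 @ $22 + 96 @ $23 = $3,880
Check: goods available $12,796 = COGS $8,916 + ending $3,880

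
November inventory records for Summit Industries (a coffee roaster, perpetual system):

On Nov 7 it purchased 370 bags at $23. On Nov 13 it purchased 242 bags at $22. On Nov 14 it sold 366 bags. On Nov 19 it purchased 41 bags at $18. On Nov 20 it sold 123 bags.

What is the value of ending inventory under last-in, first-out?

Ending inventory = $3,772

Nov 14, 366 sold [LIFO — newest first]: 242 @ $22 + 124 @ $23 = $8,176
Nov 20, 123 sold [LIFO — newest first]: 41 @ $18 + 82 @ $23 = $2,624
Total COGS = $8,176 + $2,624 = $10,800
Ending inventory: 164 @ $23 = $3,772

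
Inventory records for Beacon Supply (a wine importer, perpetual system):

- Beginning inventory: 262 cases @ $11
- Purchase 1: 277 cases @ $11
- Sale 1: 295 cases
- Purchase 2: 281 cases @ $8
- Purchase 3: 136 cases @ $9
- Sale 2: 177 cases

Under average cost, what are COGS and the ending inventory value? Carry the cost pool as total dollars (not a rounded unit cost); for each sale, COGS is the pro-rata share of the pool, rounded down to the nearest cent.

After Beginning: 262 on hand, pool $2,882.00 (≈ $11.0000 each)
After Purchase 1: 539 on hand, pool $5,929.00 (≈ $11.0000 each)
Sale 1, sell 295: 295/539 × $5,929.00 → $3,245.00
After Purchase 2: 525 on hand, pool $4,932.00 (≈ $9.3943 each)
After Purchase 3: 661 on hand, pool $6,156.00 (≈ $9.3132 each)
Sale 2, sell 177: 177/661 × $6,156.00 → $1,648.42
Total COGS = $3,245.00 + $1,648.42 = $4,893.42
Ending inventory (cost pool remaining) = $4,507.58

COGS = $4,893.42; ending inventory = $4,507.58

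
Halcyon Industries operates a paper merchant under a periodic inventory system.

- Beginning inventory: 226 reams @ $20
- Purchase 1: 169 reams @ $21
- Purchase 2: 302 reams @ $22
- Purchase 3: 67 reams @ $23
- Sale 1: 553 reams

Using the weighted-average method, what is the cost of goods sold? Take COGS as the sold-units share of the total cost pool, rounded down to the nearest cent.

COGS = $11,765.00

Sale 1, sell 553: 553/764 × $16,254.00 → $11,765.00
Ending inventory (cost pool remaining) = $4,489.00
Check: goods available $16,254.00 = COGS $11,765.00 + ending $4,489.00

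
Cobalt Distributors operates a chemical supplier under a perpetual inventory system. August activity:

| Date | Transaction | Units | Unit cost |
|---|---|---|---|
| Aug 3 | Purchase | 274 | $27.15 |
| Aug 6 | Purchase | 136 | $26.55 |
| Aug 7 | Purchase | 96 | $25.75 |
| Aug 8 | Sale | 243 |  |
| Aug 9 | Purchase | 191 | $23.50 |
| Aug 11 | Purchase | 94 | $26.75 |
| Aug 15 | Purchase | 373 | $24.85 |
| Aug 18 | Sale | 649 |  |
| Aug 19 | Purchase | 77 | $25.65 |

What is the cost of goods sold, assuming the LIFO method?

Aug 8, 243 sold [LIFO — newest first]: 96 @ $25.75 + 136 @ $26.55 + 11 @ $27.15 = $6,381.45
Aug 18, 649 sold [LIFO — newest first]: 373 @ $24.85 + 94 @ $26.75 + 182 @ $23.50 = $16,060.55
Total COGS = $6,381.45 + $16,060.55 = $22,442.00
Ending inventory: 263 @ $27.15 + 9 @ $23.50 + 77 @ $25.65 = $9,327.00

COGS = $22,442.00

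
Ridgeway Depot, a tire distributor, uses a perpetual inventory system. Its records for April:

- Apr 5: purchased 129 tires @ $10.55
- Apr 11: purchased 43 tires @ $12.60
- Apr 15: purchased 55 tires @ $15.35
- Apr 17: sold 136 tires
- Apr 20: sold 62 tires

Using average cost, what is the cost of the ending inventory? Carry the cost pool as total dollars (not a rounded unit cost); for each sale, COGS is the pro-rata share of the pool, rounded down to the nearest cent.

After Apr 5: 129 on hand, pool $1,360.95 (≈ $10.5500 each)
After Apr 11: 172 on hand, pool $1,902.75 (≈ $11.0625 each)
After Apr 15: 227 on hand, pool $2,747.00 (≈ $12.1013 each)
Apr 17, sell 136: 136/227 × $2,747.00 → $1,645.77
Apr 20, sell 62: 62/91 × $1,101.23 → $750.28
Total COGS = $1,645.77 + $750.28 = $2,396.05
Ending inventory (cost pool remaining) = $350.95
Check: goods available $2,747.00 = COGS $2,396.05 + ending $350.95

Ending inventory = $350.95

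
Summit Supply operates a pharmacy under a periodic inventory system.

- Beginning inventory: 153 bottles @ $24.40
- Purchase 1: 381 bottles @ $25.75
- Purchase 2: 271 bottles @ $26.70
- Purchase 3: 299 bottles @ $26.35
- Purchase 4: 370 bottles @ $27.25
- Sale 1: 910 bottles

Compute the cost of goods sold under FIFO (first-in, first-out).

COGS = $23,546.40

Sale 1 (910) [FIFO — oldest first]: 153 @ $24.40 + 381 @ $25.75 + 271 @ $26.70 + 105 @ $26.35 = $23,546.40
Ending inventory: 194 @ $26.35 + 370 @ $27.25 = $15,194.40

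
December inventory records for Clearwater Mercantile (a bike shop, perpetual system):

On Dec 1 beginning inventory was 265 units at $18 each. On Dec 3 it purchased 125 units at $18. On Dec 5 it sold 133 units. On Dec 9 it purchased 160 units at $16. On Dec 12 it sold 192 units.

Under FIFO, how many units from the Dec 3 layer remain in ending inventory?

Dec 5, 133 sold [FIFO — oldest first]: 133 @ $18 = $2,394
Dec 12, 192 sold [FIFO — oldest first]: 132 @ $18 + 60 @ $18 = $3,456
Total COGS = $2,394 + $3,456 = $5,850
Ending inventory: 65 @ $18 + 160 @ $16 = $3,730
Check: goods available $9,580 = COGS $5,850 + ending $3,730

65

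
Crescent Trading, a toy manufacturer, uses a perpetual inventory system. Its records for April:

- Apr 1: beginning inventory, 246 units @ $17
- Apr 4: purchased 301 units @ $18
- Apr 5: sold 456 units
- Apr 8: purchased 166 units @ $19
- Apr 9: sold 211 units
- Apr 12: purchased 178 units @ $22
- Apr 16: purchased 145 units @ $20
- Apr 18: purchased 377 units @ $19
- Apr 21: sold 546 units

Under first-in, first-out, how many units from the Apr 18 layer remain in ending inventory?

200

Apr 5, 456 sold [FIFO — oldest first]: 246 @ $17 + 210 @ $18 = $7,962
Apr 9, 211 sold [FIFO — oldest first]: 91 @ $18 + 120 @ $19 = $3,918
Apr 21, 546 sold [FIFO — oldest first]: 46 @ $19 + 178 @ $22 + 145 @ $20 + 177 @ $19 = $11,053
Total COGS = $7,962 + $3,918 + $11,053 = $22,933
Ending inventory: 200 @ $19 = $3,800
Check: goods available $26,733 = COGS $22,933 + ending $3,800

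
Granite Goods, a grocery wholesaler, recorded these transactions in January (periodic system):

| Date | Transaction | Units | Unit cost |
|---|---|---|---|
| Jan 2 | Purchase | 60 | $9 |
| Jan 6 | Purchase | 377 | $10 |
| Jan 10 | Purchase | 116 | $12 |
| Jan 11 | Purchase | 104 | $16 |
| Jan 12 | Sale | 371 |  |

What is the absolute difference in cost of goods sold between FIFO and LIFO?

FIFO COGS: 60 @ $9 + 311 @ $10 = $3,650
LIFO COGS: 104 @ $16 + 116 @ $12 + 151 @ $10 = $4,566
Difference = |$3,650 − $4,566| = $916

$916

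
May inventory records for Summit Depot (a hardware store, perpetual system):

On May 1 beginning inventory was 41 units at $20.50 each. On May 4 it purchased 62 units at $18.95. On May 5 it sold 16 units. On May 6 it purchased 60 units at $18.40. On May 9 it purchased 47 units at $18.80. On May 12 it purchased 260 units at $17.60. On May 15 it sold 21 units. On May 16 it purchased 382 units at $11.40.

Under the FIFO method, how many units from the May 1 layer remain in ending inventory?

May 5, 16 sold [FIFO — oldest first]: 16 @ $20.50 = $328.00
May 15, 21 sold [FIFO — oldest first]: 21 @ $20.50 = $430.50
Total COGS = $328.00 + $430.50 = $758.50
Ending inventory: 4 @ $20.50 + 62 @ $18.95 + 60 @ $18.40 + 47 @ $18.80 + 260 @ $17.60 + 382 @ $11.40 = $12,175.30

4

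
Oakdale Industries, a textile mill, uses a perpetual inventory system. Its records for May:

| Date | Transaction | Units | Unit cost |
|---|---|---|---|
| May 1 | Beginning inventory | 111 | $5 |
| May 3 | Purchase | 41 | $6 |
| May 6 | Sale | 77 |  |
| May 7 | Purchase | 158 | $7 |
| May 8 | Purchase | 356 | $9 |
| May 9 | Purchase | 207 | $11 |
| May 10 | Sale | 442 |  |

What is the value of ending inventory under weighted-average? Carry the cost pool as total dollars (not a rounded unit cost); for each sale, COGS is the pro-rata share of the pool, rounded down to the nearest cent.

Ending inventory = $3,105.17

After May 1: 111 on hand, pool $555.00 (≈ $5.0000 each)
After May 3: 152 on hand, pool $801.00 (≈ $5.2697 each)
May 6, sell 77: 77/152 × $801.00 → $405.76
After May 7: 233 on hand, pool $1,501.24 (≈ $6.4431 each)
After May 8: 589 on hand, pool $4,705.24 (≈ $7.9885 each)
After May 9: 796 on hand, pool $6,982.24 (≈ $8.7717 each)
May 10, sell 442: 442/796 × $6,982.24 → $3,877.07
Total COGS = $405.76 + $3,877.07 = $4,282.83
Ending inventory (cost pool remaining) = $3,105.17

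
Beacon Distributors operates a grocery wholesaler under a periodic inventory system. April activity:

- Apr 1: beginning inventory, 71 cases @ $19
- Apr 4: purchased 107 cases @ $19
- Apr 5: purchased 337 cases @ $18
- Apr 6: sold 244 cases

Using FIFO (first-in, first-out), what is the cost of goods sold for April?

Apr 6, 244 sold [FIFO — oldest first]: 71 @ $19 + 107 @ $19 + 66 @ $18 = $4,570
Ending inventory: 271 @ $18 = $4,878

COGS = $4,570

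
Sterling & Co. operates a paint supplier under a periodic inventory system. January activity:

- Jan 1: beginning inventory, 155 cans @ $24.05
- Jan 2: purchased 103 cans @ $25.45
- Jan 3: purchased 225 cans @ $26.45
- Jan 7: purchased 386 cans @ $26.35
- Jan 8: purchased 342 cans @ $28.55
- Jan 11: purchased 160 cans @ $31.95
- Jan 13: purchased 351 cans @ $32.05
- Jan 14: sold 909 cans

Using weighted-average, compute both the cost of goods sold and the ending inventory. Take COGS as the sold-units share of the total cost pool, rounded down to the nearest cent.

Jan 14, sell 909: 909/1722 × $48,597.10 → $25,653.17
Ending inventory (cost pool remaining) = $22,943.93

COGS = $25,653.17; ending inventory = $22,943.93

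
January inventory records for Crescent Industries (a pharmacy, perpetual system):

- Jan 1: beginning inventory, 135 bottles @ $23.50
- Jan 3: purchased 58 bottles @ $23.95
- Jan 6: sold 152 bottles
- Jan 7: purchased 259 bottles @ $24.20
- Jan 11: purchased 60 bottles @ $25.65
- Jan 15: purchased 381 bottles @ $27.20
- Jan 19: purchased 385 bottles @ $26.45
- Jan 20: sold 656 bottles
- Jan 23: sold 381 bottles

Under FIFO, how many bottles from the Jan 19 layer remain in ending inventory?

Jan 6, 152 sold [FIFO — oldest first]: 135 @ $23.50 + 17 @ $23.95 = $3,579.65
Jan 20, 656 sold [FIFO — oldest first]: 41 @ $23.95 + 259 @ $24.20 + 60 @ $25.65 + 296 @ $27.20 = $16,839.95
Jan 23, 381 sold [FIFO — oldest first]: 85 @ $27.20 + 296 @ $26.45 = $10,141.20
Total COGS = $3,579.65 + $16,839.95 + $10,141.20 = $30,560.80
Ending inventory: 89 @ $26.45 = $2,354.05

89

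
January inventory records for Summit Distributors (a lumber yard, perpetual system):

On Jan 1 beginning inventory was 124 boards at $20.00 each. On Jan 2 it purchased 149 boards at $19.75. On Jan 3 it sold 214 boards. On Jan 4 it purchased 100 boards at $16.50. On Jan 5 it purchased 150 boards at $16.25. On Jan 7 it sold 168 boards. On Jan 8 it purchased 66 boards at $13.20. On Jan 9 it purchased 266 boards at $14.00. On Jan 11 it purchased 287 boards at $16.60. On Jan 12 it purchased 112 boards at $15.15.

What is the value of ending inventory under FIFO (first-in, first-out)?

Jan 3, 214 sold [FIFO — oldest first]: 124 @ $20.00 + 90 @ $19.75 = $4,257.50
Jan 7, 168 sold [FIFO — oldest first]: 59 @ $19.75 + 100 @ $16.50 + 9 @ $16.25 = $2,961.50
Total COGS = $4,257.50 + $2,961.50 = $7,219.00
Ending inventory: 141 @ $16.25 + 66 @ $13.20 + 266 @ $14.00 + 287 @ $16.60 + 112 @ $15.15 = $13,347.45

Ending inventory = $13,347.45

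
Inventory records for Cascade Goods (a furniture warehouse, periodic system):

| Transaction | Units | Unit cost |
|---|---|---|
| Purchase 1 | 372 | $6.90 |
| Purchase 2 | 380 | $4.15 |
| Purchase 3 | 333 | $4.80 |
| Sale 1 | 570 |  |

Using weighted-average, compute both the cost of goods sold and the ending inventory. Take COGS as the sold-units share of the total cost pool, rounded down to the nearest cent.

Sale 1, sell 570: 570/1085 × $5,742.20 → $3,016.63
Ending inventory (cost pool remaining) = $2,725.57
Check: goods available $5,742.20 = COGS $3,016.63 + ending $2,725.57

COGS = $3,016.63; ending inventory = $2,725.57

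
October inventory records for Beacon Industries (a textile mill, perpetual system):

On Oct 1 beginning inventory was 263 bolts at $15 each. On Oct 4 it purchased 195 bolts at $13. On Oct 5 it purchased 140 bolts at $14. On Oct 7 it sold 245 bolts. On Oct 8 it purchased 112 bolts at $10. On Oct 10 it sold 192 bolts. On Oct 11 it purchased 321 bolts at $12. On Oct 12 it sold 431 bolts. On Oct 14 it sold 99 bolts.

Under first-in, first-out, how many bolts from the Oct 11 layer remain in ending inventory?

Oct 7, 245 sold [FIFO — oldest first]: 245 @ $15 = $3,675
Oct 10, 192 sold [FIFO — oldest first]: 18 @ $15 + 174 @ $13 = $2,532
Oct 12, 431 sold [FIFO — oldest first]: 21 @ $13 + 140 @ $14 + 112 @ $10 + 158 @ $12 = $5,249
Oct 14, 99 sold [FIFO — oldest first]: 99 @ $12 = $1,188
Total COGS = $3,675 + $2,532 + $5,249 + $1,188 = $12,644
Ending inventory: 64 @ $12 = $768

64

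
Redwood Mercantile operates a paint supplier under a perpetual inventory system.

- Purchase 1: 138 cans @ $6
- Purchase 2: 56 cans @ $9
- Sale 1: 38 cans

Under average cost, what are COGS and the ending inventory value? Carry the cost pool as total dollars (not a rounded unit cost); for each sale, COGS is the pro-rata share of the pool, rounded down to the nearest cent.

After Purchase 1: 138 on hand, pool $828.00 (≈ $6.0000 each)
After Purchase 2: 194 on hand, pool $1,332.00 (≈ $6.8660 each)
Sale 1, sell 38: 38/194 × $1,332.00 → $260.90
Ending inventory (cost pool remaining) = $1,071.10

COGS = $260.90; ending inventory = $1,071.10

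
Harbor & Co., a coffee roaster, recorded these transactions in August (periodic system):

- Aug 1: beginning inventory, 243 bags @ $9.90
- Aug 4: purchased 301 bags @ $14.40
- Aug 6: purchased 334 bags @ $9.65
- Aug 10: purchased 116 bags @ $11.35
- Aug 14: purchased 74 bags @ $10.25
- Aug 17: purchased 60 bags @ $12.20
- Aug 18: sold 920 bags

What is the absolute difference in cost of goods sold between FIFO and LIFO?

$271.20

FIFO COGS: 243 @ $9.90 + 301 @ $14.40 + 334 @ $9.65 + 42 @ $11.35 = $10,439.90
LIFO COGS: 60 @ $12.20 + 74 @ $10.25 + 116 @ $11.35 + 334 @ $9.65 + 301 @ $14.40 + 35 @ $9.90 = $10,711.10
Difference = |$10,439.90 − $10,711.10| = $271.20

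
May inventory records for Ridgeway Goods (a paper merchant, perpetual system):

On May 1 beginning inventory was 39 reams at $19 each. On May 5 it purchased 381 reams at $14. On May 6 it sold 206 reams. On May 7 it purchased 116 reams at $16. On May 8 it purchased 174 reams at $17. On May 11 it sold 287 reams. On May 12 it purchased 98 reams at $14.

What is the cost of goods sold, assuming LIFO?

May 6, 206 sold [LIFO — newest first]: 206 @ $14 = $2,884
May 11, 287 sold [LIFO — newest first]: 174 @ $17 + 113 @ $16 = $4,766
Total COGS = $2,884 + $4,766 = $7,650
Ending inventory: 39 @ $19 + 175 @ $14 + 3 @ $16 + 98 @ $14 = $4,611

COGS = $7,650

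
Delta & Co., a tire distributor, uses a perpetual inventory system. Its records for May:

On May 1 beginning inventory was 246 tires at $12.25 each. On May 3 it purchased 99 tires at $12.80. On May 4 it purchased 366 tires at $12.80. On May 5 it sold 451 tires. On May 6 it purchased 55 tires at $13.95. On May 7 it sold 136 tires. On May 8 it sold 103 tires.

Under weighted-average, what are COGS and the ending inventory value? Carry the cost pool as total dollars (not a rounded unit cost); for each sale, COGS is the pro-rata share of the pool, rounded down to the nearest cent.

After May 1: 246 on hand, pool $3,013.50 (≈ $12.2500 each)
After May 3: 345 on hand, pool $4,280.70 (≈ $12.4078 each)
After May 4: 711 on hand, pool $8,965.50 (≈ $12.6097 each)
May 5, sell 451: 451/711 × $8,965.50 → $5,686.97
After May 6: 315 on hand, pool $4,045.78 (≈ $12.8437 each)
May 7, sell 136: 136/315 × $4,045.78 → $1,746.74
May 8, sell 103: 103/179 × $2,299.04 → $1,322.91
Total COGS = $5,686.97 + $1,746.74 + $1,322.91 = $8,756.62
Ending inventory (cost pool remaining) = $976.13

COGS = $8,756.62; ending inventory = $976.13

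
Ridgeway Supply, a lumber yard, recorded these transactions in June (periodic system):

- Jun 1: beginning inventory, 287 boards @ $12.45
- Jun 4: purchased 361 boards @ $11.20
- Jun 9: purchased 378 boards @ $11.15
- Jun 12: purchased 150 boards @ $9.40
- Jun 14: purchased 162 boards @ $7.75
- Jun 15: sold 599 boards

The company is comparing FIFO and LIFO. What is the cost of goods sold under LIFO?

FIFO COGS: 287 @ $12.45 + 312 @ $11.20 = $7,067.55
LIFO COGS: 162 @ $7.75 + 150 @ $9.40 + 287 @ $11.15 = $5,865.55

COGS = $5,865.55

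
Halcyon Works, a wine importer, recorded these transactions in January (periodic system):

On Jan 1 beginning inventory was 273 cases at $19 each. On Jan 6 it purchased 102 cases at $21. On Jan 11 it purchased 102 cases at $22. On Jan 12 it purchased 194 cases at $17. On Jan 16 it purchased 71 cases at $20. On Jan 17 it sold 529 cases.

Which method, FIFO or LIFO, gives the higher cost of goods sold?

FIFO

FIFO COGS: 273 @ $19 + 102 @ $21 + 102 @ $22 + 52 @ $17 = $10,457
LIFO COGS: 71 @ $20 + 194 @ $17 + 102 @ $22 + 102 @ $21 + 60 @ $19 = $10,244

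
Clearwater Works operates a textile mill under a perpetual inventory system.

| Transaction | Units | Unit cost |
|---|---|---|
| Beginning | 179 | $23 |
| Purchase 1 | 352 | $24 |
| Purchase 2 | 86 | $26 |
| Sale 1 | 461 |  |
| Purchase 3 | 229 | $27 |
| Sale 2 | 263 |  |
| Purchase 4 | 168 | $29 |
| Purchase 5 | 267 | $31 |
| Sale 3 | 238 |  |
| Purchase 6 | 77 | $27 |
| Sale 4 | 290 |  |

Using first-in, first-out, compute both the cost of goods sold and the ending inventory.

COGS = $33,234; ending inventory = $2,978

Sale 1 (461) [FIFO — oldest first]: 179 @ $23 + 282 @ $24 = $10,885
Sale 2 (263) [FIFO — oldest first]: 70 @ $24 + 86 @ $26 + 107 @ $27 = $6,805
Sale 3 (238) [FIFO — oldest first]: 122 @ $27 + 116 @ $29 = $6,658
Sale 4 (290) [FIFO — oldest first]: 52 @ $29 + 238 @ $31 = $8,886
Total COGS = $10,885 + $6,805 + $6,658 + $8,886 = $33,234
Ending inventory: 29 @ $31 + 77 @ $27 = $2,978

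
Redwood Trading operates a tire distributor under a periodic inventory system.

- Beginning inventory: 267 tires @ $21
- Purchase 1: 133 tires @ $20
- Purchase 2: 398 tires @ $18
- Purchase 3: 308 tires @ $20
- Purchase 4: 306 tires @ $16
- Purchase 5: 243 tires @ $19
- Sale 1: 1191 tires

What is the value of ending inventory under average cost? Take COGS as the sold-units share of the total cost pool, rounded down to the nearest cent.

Ending inventory = $8,720.40

Sale 1, sell 1191: 1191/1655 × $31,104.00 → $22,383.60
Ending inventory (cost pool remaining) = $8,720.40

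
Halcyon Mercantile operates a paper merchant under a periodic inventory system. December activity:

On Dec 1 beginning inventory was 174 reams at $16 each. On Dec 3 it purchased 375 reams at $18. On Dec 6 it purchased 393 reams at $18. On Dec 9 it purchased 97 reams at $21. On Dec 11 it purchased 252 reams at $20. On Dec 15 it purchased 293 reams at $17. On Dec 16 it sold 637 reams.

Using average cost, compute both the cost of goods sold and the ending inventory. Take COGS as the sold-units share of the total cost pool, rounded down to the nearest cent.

Dec 16, sell 637: 637/1584 × $28,666.00 → $11,527.93
Ending inventory (cost pool remaining) = $17,138.07
Check: goods available $28,666.00 = COGS $11,527.93 + ending $17,138.07

COGS = $11,527.93; ending inventory = $17,138.07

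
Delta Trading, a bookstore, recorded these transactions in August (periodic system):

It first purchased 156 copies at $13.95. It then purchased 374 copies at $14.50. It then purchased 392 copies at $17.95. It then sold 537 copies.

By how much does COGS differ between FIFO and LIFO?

FIFO COGS: 156 @ $13.95 + 374 @ $14.50 + 7 @ $17.95 = $7,724.85
LIFO COGS: 392 @ $17.95 + 145 @ $14.50 = $9,138.90
Difference = |$7,724.85 − $9,138.90| = $1,414.05

$1,414.05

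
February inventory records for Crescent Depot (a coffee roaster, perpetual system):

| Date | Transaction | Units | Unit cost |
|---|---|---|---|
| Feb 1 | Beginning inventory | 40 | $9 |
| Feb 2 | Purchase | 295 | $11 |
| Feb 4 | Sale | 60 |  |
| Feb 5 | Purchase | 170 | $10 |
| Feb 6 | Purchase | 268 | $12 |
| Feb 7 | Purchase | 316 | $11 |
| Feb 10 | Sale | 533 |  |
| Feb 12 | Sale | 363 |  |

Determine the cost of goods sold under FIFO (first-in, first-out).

Feb 4, 60 sold [FIFO — oldest first]: 40 @ $9 + 20 @ $11 = $580
Feb 10, 533 sold [FIFO — oldest first]: 275 @ $11 + 170 @ $10 + 88 @ $12 = $5,781
Feb 12, 363 sold [FIFO — oldest first]: 180 @ $12 + 183 @ $11 = $4,173
Total COGS = $580 + $5,781 + $4,173 = $10,534
Ending inventory: 133 @ $11 = $1,463

COGS = $10,534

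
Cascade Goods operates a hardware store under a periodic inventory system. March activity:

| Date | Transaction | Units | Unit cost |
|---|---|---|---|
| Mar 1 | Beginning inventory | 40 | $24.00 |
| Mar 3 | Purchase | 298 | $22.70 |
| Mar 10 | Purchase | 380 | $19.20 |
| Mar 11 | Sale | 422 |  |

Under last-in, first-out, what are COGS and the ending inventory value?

COGS = $8,249.40; ending inventory = $6,771.20

Mar 11, 422 sold [LIFO — newest first]: 380 @ $19.20 + 42 @ $22.70 = $8,249.40
Ending inventory: 40 @ $24.00 + 256 @ $22.70 = $6,771.20
Check: goods available $15,020.60 = COGS $8,249.40 + ending $6,771.20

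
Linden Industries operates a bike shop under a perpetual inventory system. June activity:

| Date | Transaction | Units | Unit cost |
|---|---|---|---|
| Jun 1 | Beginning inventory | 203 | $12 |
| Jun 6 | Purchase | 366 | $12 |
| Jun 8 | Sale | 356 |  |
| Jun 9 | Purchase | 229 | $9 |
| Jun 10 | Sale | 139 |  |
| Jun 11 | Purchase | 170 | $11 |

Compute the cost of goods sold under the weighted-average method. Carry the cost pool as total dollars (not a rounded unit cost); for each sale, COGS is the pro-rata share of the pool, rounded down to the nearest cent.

COGS = $5,723.95

After Jun 1: 203 on hand, pool $2,436.00 (≈ $12.0000 each)
After Jun 6: 569 on hand, pool $6,828.00 (≈ $12.0000 each)
Jun 8, sell 356: 356/569 × $6,828.00 → $4,272.00
After Jun 9: 442 on hand, pool $4,617.00 (≈ $10.4457 each)
Jun 10, sell 139: 139/442 × $4,617.00 → $1,451.95
After Jun 11: 473 on hand, pool $5,035.05 (≈ $10.6449 each)
Total COGS = $4,272.00 + $1,451.95 = $5,723.95
Ending inventory (cost pool remaining) = $5,035.05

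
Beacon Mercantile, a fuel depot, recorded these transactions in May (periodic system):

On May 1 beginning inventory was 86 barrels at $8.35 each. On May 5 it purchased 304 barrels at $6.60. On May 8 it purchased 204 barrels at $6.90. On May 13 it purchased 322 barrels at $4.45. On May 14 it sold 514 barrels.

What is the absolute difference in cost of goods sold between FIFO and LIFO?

FIFO COGS: 86 @ $8.35 + 304 @ $6.60 + 124 @ $6.90 = $3,580.10
LIFO COGS: 322 @ $4.45 + 192 @ $6.90 = $2,757.70
Difference = |$3,580.10 − $2,757.70| = $822.40

$822.40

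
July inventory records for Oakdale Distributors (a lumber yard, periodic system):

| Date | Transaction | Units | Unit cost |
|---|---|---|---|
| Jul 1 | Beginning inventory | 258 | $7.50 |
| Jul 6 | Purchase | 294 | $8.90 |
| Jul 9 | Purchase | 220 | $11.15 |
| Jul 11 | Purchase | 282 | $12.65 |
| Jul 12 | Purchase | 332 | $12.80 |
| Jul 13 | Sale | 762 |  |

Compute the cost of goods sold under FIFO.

Jul 13, 762 sold [FIFO — oldest first]: 258 @ $7.50 + 294 @ $8.90 + 210 @ $11.15 = $6,893.10
Ending inventory: 10 @ $11.15 + 282 @ $12.65 + 332 @ $12.80 = $7,928.40
Check: goods available $14,821.50 = COGS $6,893.10 + ending $7,928.40

COGS = $6,893.10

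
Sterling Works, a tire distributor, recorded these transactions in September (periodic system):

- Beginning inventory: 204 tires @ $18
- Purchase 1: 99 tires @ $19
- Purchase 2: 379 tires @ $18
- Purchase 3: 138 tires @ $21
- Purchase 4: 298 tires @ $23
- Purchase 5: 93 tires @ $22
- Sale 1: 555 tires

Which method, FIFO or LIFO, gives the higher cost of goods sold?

FIFO COGS: 204 @ $18 + 99 @ $19 + 252 @ $18 = $10,089
LIFO COGS: 93 @ $22 + 298 @ $23 + 138 @ $21 + 26 @ $18 = $12,266

LIFO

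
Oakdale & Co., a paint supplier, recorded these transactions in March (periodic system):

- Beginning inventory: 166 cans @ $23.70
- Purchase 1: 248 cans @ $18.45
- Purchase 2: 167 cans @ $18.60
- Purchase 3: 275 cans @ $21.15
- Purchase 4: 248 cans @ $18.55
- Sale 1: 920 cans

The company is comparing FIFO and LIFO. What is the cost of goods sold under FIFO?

COGS = $18,619.45

FIFO COGS: 166 @ $23.70 + 248 @ $18.45 + 167 @ $18.60 + 275 @ $21.15 + 64 @ $18.55 = $18,619.45
LIFO COGS: 248 @ $18.55 + 275 @ $21.15 + 167 @ $18.60 + 230 @ $18.45 = $17,766.35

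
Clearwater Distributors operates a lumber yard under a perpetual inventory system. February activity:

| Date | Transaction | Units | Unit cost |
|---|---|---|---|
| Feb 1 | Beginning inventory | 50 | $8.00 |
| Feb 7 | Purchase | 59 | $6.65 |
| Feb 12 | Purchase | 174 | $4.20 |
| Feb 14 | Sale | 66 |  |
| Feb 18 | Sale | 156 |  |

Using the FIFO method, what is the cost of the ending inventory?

Feb 14, 66 sold [FIFO — oldest first]: 50 @ $8.00 + 16 @ $6.65 = $506.40
Feb 18, 156 sold [FIFO — oldest first]: 43 @ $6.65 + 113 @ $4.20 = $760.55
Total COGS = $506.40 + $760.55 = $1,266.95
Ending inventory: 61 @ $4.20 = $256.20
Check: goods available $1,523.15 = COGS $1,266.95 + ending $256.20

Ending inventory = $256.20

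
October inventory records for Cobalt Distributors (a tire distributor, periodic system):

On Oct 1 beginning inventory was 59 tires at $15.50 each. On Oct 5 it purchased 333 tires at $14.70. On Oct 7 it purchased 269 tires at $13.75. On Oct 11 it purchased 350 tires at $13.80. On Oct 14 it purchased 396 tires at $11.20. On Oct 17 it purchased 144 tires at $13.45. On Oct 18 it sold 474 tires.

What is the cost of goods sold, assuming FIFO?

Oct 18, 474 sold [FIFO — oldest first]: 59 @ $15.50 + 333 @ $14.70 + 82 @ $13.75 = $6,937.10
Ending inventory: 187 @ $13.75 + 350 @ $13.80 + 396 @ $11.20 + 144 @ $13.45 = $13,773.25

COGS = $6,937.10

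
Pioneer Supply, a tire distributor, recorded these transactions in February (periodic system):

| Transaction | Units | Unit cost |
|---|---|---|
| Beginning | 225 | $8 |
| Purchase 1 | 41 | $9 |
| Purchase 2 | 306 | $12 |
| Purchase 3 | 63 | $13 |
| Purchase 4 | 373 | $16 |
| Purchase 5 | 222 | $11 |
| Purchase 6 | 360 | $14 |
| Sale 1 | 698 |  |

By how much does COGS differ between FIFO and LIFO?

FIFO COGS: 225 @ $8 + 41 @ $9 + 306 @ $12 + 63 @ $13 + 63 @ $16 = $7,668
LIFO COGS: 360 @ $14 + 222 @ $11 + 116 @ $16 = $9,338
Difference = |$7,668 − $9,338| = $1,670

$1,670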